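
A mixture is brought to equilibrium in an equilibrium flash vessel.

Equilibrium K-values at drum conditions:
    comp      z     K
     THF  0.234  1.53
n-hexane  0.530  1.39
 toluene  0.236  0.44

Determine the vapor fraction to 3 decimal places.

ψ = 0.816

Let ψ = V/F and solve Σ zᵢ(Kᵢ−1)/(1+ψ(Kᵢ−1)) = 0.
Check two-phase: ΣzᵢKᵢ = 1.199 > 1 and Σzᵢ/Kᵢ = 1.071 > 1, so g(0) = 0.199 > 0 and g(1) = -0.071 < 0.
Newton–Raphson from ψ = 0.51:
  ψ = 0.510: g = 0.0850, g' = -0.242 → ψ = 0.862
  ψ = 0.862: g = -0.0156, g' = -0.353 → ψ = 0.818
  ψ = 0.818: g = -0.0005, g' = -0.330 → ψ = 0.816
Converged at ψ = 0.816.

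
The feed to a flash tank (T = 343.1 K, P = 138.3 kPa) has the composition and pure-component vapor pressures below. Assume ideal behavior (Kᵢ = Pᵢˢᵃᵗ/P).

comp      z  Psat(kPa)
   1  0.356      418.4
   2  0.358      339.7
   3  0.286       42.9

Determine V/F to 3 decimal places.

Raoult's law: Kᵢ = Pᵢˢᵃᵗ/P = Pᵢˢᵃᵗ/138.3.
  K_1 = 418.4/138.3 = 3.02531, K_2 = 339.7/138.3 = 2.45625, K_3 = 42.9/138.3 = 0.31020
Rachford–Rice: g(V/F) = Σ zᵢ(Kᵢ−1)/(1+V/F(Kᵢ−1)) = 0.
g(0) = ΣzᵢKᵢ − 1 = 1.045 and g(1) = 1 − Σzᵢ/Kᵢ = -0.185, so a root lies in (0, 1).
Newton–Raphson from V/F = 0.57:
  V/F = 0.570: g = 0.2944, g' = -0.911 → V/F = 0.893
  V/F = 0.893: g = -0.0307, g' = -1.252 → V/F = 0.869
  V/F = 0.869: g = -0.0008, g' = -1.187 → V/F = 0.868
Converged at V/F = 0.868.

V/F = 0.868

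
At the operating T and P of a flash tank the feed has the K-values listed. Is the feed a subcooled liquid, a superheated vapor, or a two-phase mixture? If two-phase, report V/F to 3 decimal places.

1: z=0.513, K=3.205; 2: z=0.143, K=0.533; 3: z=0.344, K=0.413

two-phase, V/F = 0.703

ΣzᵢKᵢ = 1.862; Σzᵢ/Kᵢ = 1.261.
Both exceed 1, so a two-phase solution exists.
Let ψ = V/F and solve Σ zᵢ(Kᵢ−1)/(1+ψ(Kᵢ−1)) = 0.
Iterate (Newton) starting at ψ = 0.33:
  ψ = 0.330: g = 0.3254, g' = -1.062 → ψ = 0.636
  ψ = 0.636: g = 0.0532, g' = -0.797 → ψ = 0.703
Converged at ψ = 0.703.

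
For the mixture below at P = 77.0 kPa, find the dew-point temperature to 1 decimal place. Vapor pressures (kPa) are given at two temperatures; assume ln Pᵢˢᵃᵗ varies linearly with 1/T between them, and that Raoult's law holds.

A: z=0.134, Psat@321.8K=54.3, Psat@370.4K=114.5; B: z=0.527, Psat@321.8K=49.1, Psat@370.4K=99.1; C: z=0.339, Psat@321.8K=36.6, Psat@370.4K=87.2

T = 354.8 K

Dew-point temperature: Σzᵢ·P/Pᵢˢᵃᵗ(T) = 1. Interpolate ln Pᵢˢᵃᵗ = aᵢ + bᵢ/T.
  T = 321.8 K: ΣzᵢP/Pᵢˢᵃᵗ = 1.7297
  T = 370.4 K: ΣzᵢP/Pᵢˢᵃᵗ = 0.7989
  T = 346.1 K: ΣzᵢP/Pᵢˢᵃᵗ = 1.1432
  T = 358.2 K: ΣzᵢP/Pᵢˢᵃᵗ = 0.9505
  T = 352.1 K: ΣzᵢP/Pᵢˢᵃᵗ = 1.0415
  T = 355.1 K: ΣzᵢP/Pᵢˢᵃᵗ = 0.9953
  T = 353.6 K: ΣzᵢP/Pᵢˢᵃᵗ = 1.0180
Interpolating between 353.6 K and 355.1 K gives T ≈ 354.8 K.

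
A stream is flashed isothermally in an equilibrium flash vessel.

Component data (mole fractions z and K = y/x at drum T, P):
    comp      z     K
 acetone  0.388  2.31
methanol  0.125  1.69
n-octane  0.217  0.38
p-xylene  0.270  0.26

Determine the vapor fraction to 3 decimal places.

Rachford–Rice: g(ψ) = Σ zᵢ(Kᵢ−1)/(1+ψ(Kᵢ−1)) = 0.
Check two-phase: ΣzᵢKᵢ = 1.260 > 1 and Σzᵢ/Kᵢ = 1.851 > 1, so g(0) = 0.260 > 0 and g(1) = -0.851 < 0.
Iterate (Newton) starting at ψ = 0.5:
  ψ = 0.500: g = -0.1409, g' = -0.824 → ψ = 0.329
  ψ = 0.329: g = -0.0076, g' = -0.755 → ψ = 0.319
Converged at ψ = 0.319.

ψ = 0.319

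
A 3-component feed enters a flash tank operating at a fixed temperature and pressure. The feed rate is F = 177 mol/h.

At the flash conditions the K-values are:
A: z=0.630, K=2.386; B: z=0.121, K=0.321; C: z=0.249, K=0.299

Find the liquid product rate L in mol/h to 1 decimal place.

Newton–Raphson from ψ = 0.44:
  ψ = 0.440: g = 0.1728, g' = -0.836 → ψ = 0.647
  ψ = 0.647: g = -0.0053, g' = -0.923 → ψ = 0.641
Converged at ψ = 0.641.
Then V = ψ·F = 0.6409·177 = 113.4 mol/h and L = F − V = 63.6 mol/h.

L = 63.6 mol/h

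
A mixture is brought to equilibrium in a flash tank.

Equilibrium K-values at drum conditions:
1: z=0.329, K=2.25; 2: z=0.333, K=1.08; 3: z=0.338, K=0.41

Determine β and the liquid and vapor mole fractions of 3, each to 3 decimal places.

β = 0.490, x_3 = 0.476, y_3 = 0.195

Material balance + equilibrium reduce to Σ zᵢ(Kᵢ−1)/(1+β(Kᵢ−1)) = 0.
Check two-phase: ΣzᵢKᵢ = 1.238 > 1 and Σzᵢ/Kᵢ = 1.279 > 1, so g(0) = 0.238 > 0 and g(1) = -0.279 < 0.
Newton iteration, β⁰ = 0.5:
  β = 0.500: g = -0.0042, g' = -0.433 → β = 0.490
Converged at β = 0.490.
Compositions from xᵢ = zᵢ/(1+β(Kᵢ−1)), yᵢ = Kᵢxᵢ:
  1: x = 0.204, y = 0.459
  2: x = 0.320, y = 0.346
  3: x = 0.476, y = 0.195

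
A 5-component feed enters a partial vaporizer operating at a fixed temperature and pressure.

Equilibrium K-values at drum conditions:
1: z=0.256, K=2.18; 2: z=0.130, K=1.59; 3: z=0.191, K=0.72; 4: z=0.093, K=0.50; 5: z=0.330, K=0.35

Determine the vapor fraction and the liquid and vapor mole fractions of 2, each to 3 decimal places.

Material balance + equilibrium reduce to Σ zᵢ(Kᵢ−1)/(1+ψ(Kᵢ−1)) = 0.
g(0) = ΣzᵢKᵢ − 1 = 0.064 and g(1) = 1 − Σzᵢ/Kᵢ = -0.593, so a root lies in (0, 1).
Newton–Raphson from ψ = 0.47:
  ψ = 0.470: g = -0.1769, g' = -0.524 → ψ = 0.132
  ψ = 0.132: g = -0.0076, g' = -0.515 → ψ = 0.118
Converged at ψ = 0.118.
Compositions from xᵢ = zᵢ/(1+ψ(Kᵢ−1)), yᵢ = Kᵢxᵢ:
  1: x = 0.225, y = 0.490
  2: x = 0.122, y = 0.193
  3: x = 0.198, y = 0.142
  4: x = 0.099, y = 0.049
  5: x = 0.357, y = 0.125

ψ = 0.118, x_2 = 0.122, y_2 = 0.193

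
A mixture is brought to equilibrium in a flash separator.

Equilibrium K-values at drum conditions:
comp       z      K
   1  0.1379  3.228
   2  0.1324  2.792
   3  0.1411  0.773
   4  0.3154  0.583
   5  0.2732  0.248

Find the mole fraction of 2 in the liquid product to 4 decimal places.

Let ψ = V/F and solve Σ zᵢ(Kᵢ−1)/(1+ψ(Kᵢ−1)) = 0.
Feasibility: ΣzᵢKᵢ = 1.1755, Σzᵢ/Kᵢ = 1.9153 — both > 1, two phases present.
Newton iteration, ψ⁰ = 0.5:
  ψ = 0.5000: g = -0.26107, g' = -0.7650 → ψ = 0.1587
  ψ = 0.1587: g = 0.00431, g' = -0.9012 → ψ = 0.1635
  ψ = 0.1635: g = 0.00002, g' = -0.8939 → ψ = 0.1636
Converged at ψ = 0.1636.
Compositions from xᵢ = zᵢ/(1+ψ(Kᵢ−1)), yᵢ = Kᵢxᵢ:
  1: x = 0.1011, y = 0.3263
  2: x = 0.1024, y = 0.2859
  3: x = 0.1465, y = 0.1133
  4: x = 0.3385, y = 0.1973
  5: x = 0.3115, y = 0.0773

x_2 = 0.1024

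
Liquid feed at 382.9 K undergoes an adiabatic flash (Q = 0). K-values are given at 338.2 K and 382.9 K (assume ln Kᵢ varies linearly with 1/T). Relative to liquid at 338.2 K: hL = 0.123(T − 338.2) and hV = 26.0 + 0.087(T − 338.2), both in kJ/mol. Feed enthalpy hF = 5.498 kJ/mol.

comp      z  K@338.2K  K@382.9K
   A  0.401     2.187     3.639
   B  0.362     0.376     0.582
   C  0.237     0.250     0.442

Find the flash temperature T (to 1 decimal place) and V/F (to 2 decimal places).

T = 344.7 K, V/F = 0.18

Adiabatic flash: solve Rachford–Rice at each trial T, then check hF = ψ·hV(T) + (1−ψ)·hL(T).
  T = 338.2 K: K = (2.187, 0.376, 0.250), RR gives ψ = 0.090, H_out = 2.343 kJ/mol
  T = 382.9 K: K = (3.639, 0.582, 0.442), RR gives ψ = 0.613, H_out = 20.443 kJ/mol
  T = 360.5 K: K = (2.864, 0.474, 0.338), RR gives ψ = 0.368, H_out = 12.012 kJ/mol
  T = 349.4 K: K = (2.515, 0.424, 0.292), RR gives ψ = 0.242, H_out = 7.568 kJ/mol
  T = 343.8 K: K = (2.348, 0.400, 0.271), RR gives ψ = 0.171, H_out = 5.088 kJ/mol
  T = 346.6 K: K = (2.431, 0.412, 0.281), RR gives ψ = 0.207, H_out = 6.355 kJ/mol
  T = 345.2 K: K = (2.389, 0.406, 0.276), RR gives ψ = 0.189, H_out = 5.729 kJ/mol
Linear interpolation between T = 343.8 (H_out = 5.088) and T = 345.2 (H_out = 5.729) on hF = 5.498 gives T ≈ 344.7 K, at which ψ = 0.18.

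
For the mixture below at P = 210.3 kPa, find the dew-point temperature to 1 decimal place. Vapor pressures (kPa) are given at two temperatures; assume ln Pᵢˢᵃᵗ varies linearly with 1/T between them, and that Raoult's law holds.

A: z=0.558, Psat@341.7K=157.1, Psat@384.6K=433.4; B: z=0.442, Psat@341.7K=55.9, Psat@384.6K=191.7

Dew-point temperature: Σzᵢ·P/Pᵢˢᵃᵗ(T) = 1. Interpolate ln Pᵢˢᵃᵗ = aᵢ + bᵢ/T.
  T = 341.7 K: ΣzᵢP/Pᵢˢᵃᵗ = 2.4098
  T = 384.6 K: ΣzᵢP/Pᵢˢᵃᵗ = 0.7556
  T = 363.1 K: ΣzᵢP/Pᵢˢᵃᵗ = 1.3040
  T = 373.9 K: ΣzᵢP/Pᵢˢᵃᵗ = 0.9834
  T = 368.5 K: ΣzᵢP/Pᵢˢᵃᵗ = 1.1300
  T = 371.2 K: ΣzᵢP/Pᵢˢᵃᵗ = 1.0536
  T = 372.5 K: ΣzᵢP/Pᵢˢᵃᵗ = 1.0190
Interpolating between 372.5 K and 373.9 K gives T ≈ 373.2 K.

T = 373.2 K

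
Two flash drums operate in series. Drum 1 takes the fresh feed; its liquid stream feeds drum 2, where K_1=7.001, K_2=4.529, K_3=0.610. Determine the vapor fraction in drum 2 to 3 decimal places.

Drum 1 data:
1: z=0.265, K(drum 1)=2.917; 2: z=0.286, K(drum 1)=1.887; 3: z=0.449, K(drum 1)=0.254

V/F (drum 2) = 0.780

Drum 1:
Let ψ₁ = V/F and solve Σ zᵢ(Kᵢ−1)/(1+ψ₁(Kᵢ−1)) = 0.
Check two-phase: ΣzᵢKᵢ = 1.427 > 1 and Σzᵢ/Kᵢ = 2.010 > 1, so g(0) = 0.427 > 0 and g(1) = -1.010 < 0.
Newton iteration, ψ₁⁰ = 0.43:
  ψ₁ = 0.430: g = -0.0310, g' = -0.952 → ψ₁ = 0.397
Converged at ψ₁ = 0.397.
Drum-1 compositions:
  1: x = 0.150, y = 0.439
  2: x = 0.211, y = 0.399
  3: x = 0.638, y = 0.162
Drum-2 feed = drum-1 liquid: z₂ = (0.1504, 0.2115, 0.6381).
Drum 2:
Rachford–Rice: g(ψ₂) = Σ zᵢ(Kᵢ−1)/(1+ψ₂(Kᵢ−1)) = 0.
Check two-phase: ΣzᵢKᵢ = 2.400 > 1 and Σzᵢ/Kᵢ = 1.114 > 1, so g(0) = 1.400 > 0 and g(1) = -0.114 < 0.
Iterate (Newton) starting at ψ₂ = 0.43:
  ψ₂ = 0.430: g = 0.2496, g' = -0.978 → ψ₂ = 0.685
  ψ₂ = 0.685: g = 0.0554, g' = -0.614 → ψ₂ = 0.775
  ψ₂ = 0.775: g = 0.0027, g' = -0.558 → ψ₂ = 0.780
Converged at ψ₂ = 0.780.
  1: x = 0.026, y = 0.185
  2: x = 0.056, y = 0.255
  3: x = 0.917, y = 0.559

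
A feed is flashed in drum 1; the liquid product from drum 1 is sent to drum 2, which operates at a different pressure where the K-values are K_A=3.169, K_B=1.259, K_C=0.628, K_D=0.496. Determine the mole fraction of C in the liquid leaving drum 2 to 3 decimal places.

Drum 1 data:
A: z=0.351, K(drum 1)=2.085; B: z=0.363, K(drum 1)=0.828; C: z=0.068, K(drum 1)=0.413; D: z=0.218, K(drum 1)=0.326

x_C (drum 2) = 0.120

Drum 1:
Let ψ₁ = V/F and solve Σ zᵢ(Kᵢ−1)/(1+ψ₁(Kᵢ−1)) = 0.
Check two-phase: ΣzᵢKᵢ = 1.132 > 1 and Σzᵢ/Kᵢ = 1.440 > 1, so g(0) = 0.132 > 0 and g(1) = -0.440 < 0.
Newton–Raphson from ψ₁ = 0.58:
  ψ₁ = 0.580: g = -0.1374, g' = -0.490 → ψ₁ = 0.299
  ψ₁ = 0.299: g = -0.0109, g' = -0.437 → ψ₁ = 0.275
Converged at ψ₁ = 0.275.
Drum-1 compositions:
  A: x = 0.270, y = 0.564
  B: x = 0.381, y = 0.315
  C: x = 0.081, y = 0.033
  D: x = 0.268, y = 0.087
Drum-2 feed = drum-1 liquid: z₂ = (0.2704, 0.3810, 0.0811, 0.2675).
Drum 2:
Let ψ₂ = V/F and solve Σ zᵢ(Kᵢ−1)/(1+ψ₂(Kᵢ−1)) = 0.
Feasibility: ΣzᵢKᵢ = 1.520, Σzᵢ/Kᵢ = 1.056 — both > 1, two phases present.
Iterate (Newton) starting at ψ₂ = 0.5:
  ψ₂ = 0.500: g = 0.1515, g' = -0.451 → ψ₂ = 0.836
  ψ₂ = 0.836: g = 0.0130, g' = -0.405 → ψ₂ = 0.868
Converged at ψ₂ = 0.868.
  A: x = 0.094, y = 0.297
  B: x = 0.311, y = 0.392
  C: x = 0.120, y = 0.075
  D: x = 0.475, y = 0.236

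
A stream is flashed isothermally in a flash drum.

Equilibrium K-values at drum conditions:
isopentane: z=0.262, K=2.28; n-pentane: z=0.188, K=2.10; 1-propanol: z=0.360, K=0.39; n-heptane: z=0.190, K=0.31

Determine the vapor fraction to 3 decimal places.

ψ = 0.248

Let ψ = V/F and solve Σ zᵢ(Kᵢ−1)/(1+ψ(Kᵢ−1)) = 0.
Check two-phase: ΣzᵢKᵢ = 1.191 > 1 and Σzᵢ/Kᵢ = 1.740 > 1, so g(0) = 0.191 > 0 and g(1) = -0.740 < 0.
Newton–Raphson from ψ = 0.5:
  ψ = 0.500: g = -0.1782, g' = -0.742 → ψ = 0.260
  ψ = 0.260: g = -0.0083, g' = -0.703 → ψ = 0.248
Converged at ψ = 0.248.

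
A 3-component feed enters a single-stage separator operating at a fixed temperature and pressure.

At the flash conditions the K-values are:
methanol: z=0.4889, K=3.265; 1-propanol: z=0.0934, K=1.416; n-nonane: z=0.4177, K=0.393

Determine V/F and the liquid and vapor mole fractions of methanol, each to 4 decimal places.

Material balance + equilibrium reduce to Σ zᵢ(Kᵢ−1)/(1+V/F(Kᵢ−1)) = 0.
g(0) = ΣzᵢKᵢ − 1 = 0.8927 and g(1) = 1 − Σzᵢ/Kᵢ = -0.2785, so a root lies in (0, 1).
Newton iteration, V/F⁰ = 0.5:
  V/F = 0.5000: g = 0.18742, g' = -0.8799 → V/F = 0.7130
  V/F = 0.7130: g = 0.00643, g' = -0.8548 → V/F = 0.7205
Converged at V/F = 0.7205.
Compositions from xᵢ = zᵢ/(1+V/F(Kᵢ−1)), yᵢ = Kᵢxᵢ:
  methanol: x = 0.1858, y = 0.6065
  1-propanol: x = 0.0719, y = 0.1018
  n-nonane: x = 0.7424, y = 0.2918

V/F = 0.7205, x_methanol = 0.1858, y_methanol = 0.6065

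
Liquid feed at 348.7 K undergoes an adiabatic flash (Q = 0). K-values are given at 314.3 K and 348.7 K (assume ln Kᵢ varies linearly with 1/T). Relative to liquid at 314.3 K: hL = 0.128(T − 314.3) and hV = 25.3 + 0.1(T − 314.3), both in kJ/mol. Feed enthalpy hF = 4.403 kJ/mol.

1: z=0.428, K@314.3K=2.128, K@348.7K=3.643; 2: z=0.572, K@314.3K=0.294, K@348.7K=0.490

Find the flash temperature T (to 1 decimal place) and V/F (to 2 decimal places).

T = 317.4 K, V/F = 0.16

Adiabatic flash: solve Rachford–Rice at each trial T, then check hF = ψ·hV(T) + (1−ψ)·hL(T).
  T = 314.3 K: K = (2.128, 0.294), RR gives ψ = 0.099, H_out = 2.508 kJ/mol
  T = 348.7 K: K = (3.643, 0.490), RR gives ψ = 0.623, H_out = 19.560 kJ/mol
  T = 331.5 K: K = (2.823, 0.385), RR gives ψ = 0.382, H_out = 11.677 kJ/mol
  T = 322.9 K: K = (2.460, 0.337), RR gives ψ = 0.254, H_out = 7.474 kJ/mol
  T = 318.6 K: K = (2.290, 0.315), RR gives ψ = 0.182, H_out = 5.128 kJ/mol
  T = 316.5 K: K = (2.210, 0.305), RR gives ψ = 0.143, H_out = 3.890 kJ/mol
Linear interpolation between T = 316.5 (H_out = 3.890) and T = 318.6 (H_out = 5.128) on hF = 4.403 gives T ≈ 317.4 K, at which ψ = 0.16.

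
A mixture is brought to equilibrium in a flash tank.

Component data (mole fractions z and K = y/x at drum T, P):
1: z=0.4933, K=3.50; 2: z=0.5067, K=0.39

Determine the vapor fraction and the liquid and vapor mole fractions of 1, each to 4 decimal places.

ψ = 0.6060, x_1 = 0.1961, y_1 = 0.6865

Material balance + equilibrium reduce to Σ zᵢ(Kᵢ−1)/(1+ψ(Kᵢ−1)) = 0.
g(0) = ΣzᵢKᵢ − 1 = 0.9242 and g(1) = 1 − Σzᵢ/Kᵢ = -0.4402, so a root lies in (0, 1).
Binary case is linear: z₁(K₁−1)(1+ψ(K₂−1)) + z₂(K₂−1)(1+ψ(K₁−1)) = 0
⇒ ψ = [z₁(K₁−1)+z₂(K₂−1)] / [−(K₁−1)(K₂−1)] = 0.92416/1.52500 = 0.6060
Compositions from xᵢ = zᵢ/(1+ψ(Kᵢ−1)), yᵢ = Kᵢxᵢ:
  1: x = 0.1961, y = 0.6865
  2: x = 0.8039, y = 0.3135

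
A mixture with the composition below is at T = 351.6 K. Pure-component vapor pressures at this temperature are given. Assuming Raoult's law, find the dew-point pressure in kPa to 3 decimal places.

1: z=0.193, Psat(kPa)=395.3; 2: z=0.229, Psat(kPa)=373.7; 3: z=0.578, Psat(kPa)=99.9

At the dew point ψ → 1, so Σzᵢ/Kᵢ = 1 with Kᵢ = Pᵢˢᵃᵗ/P ⇒ 1/P = Σzᵢ/Pᵢˢᵃᵗ.
1/P = 0.193/395.3 + 0.229/373.7 + 0.578/99.9 = 0.006887 ⇒ P = 145.205 kPa

Pdew = 145.205 kPa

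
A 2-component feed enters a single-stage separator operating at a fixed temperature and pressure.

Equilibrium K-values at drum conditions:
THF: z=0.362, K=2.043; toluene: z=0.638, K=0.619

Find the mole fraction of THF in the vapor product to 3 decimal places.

Binary case is linear: z₁(K₁−1)(1+ψ(K₂−1)) + z₂(K₂−1)(1+ψ(K₁−1)) = 0
⇒ ψ = [z₁(K₁−1)+z₂(K₂−1)] / [−(K₁−1)(K₂−1)] = 0.1345/0.3974 = 0.338
Compositions from xᵢ = zᵢ/(1+ψ(Kᵢ−1)), yᵢ = Kᵢxᵢ:
  THF: x = 0.268, y = 0.547
  toluene: x = 0.732, y = 0.453

y_THF = 0.547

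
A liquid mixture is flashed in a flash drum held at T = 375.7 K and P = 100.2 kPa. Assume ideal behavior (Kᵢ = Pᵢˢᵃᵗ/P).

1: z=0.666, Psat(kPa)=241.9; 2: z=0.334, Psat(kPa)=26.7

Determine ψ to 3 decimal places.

ψ = 0.672

Raoult's law: Kᵢ = Pᵢˢᵃᵗ/P = Pᵢˢᵃᵗ/100.2.
  K_1 = 241.9/100.2 = 2.41417, K_2 = 26.7/100.2 = 0.26647
Rachford–Rice: g(ψ) = Σ zᵢ(Kᵢ−1)/(1+ψ(Kᵢ−1)) = 0.
Check two-phase: ΣzᵢKᵢ = 1.697 > 1 and Σzᵢ/Kᵢ = 1.529 > 1, so g(0) = 0.697 > 0 and g(1) = -0.529 < 0.
Iterate (Newton) starting at ψ = 0.5:
  ψ = 0.500: g = 0.1648, g' = -0.905 → ψ = 0.682
  ψ = 0.682: g = -0.0109, g' = -1.065 → ψ = 0.672
Converged at ψ = 0.672.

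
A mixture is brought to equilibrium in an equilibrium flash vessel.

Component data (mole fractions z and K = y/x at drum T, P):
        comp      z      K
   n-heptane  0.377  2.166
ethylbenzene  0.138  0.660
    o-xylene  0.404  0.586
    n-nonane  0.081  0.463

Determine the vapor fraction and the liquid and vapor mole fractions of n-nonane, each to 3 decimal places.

Let ψ = V/F and solve Σ zᵢ(Kᵢ−1)/(1+ψ(Kᵢ−1)) = 0.
Feasibility: ΣzᵢKᵢ = 1.182, Σzᵢ/Kᵢ = 1.248 — both > 1, two phases present.
Iterate (Newton) starting at ψ = 0.58:
  ψ = 0.580: g = -0.0795, g' = -0.376 → ψ = 0.369
  ψ = 0.369: g = 0.0021, g' = -0.404 → ψ = 0.374
Converged at ψ = 0.374.
Compositions from xᵢ = zᵢ/(1+ψ(Kᵢ−1)), yᵢ = Kᵢxᵢ:
  n-heptane: x = 0.263, y = 0.569
  ethylbenzene: x = 0.158, y = 0.104
  o-xylene: x = 0.478, y = 0.280
  n-nonane: x = 0.101, y = 0.047

ψ = 0.374, x_n-nonane = 0.101, y_n-nonane = 0.047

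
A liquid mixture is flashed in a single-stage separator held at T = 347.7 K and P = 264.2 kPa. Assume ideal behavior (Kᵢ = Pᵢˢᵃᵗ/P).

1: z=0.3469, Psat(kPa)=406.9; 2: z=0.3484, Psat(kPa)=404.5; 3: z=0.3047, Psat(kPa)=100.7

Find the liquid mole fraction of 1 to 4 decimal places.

x_1 = 0.2669

Raoult's law: Kᵢ = Pᵢˢᵃᵗ/P = Pᵢˢᵃᵗ/264.2.
  K_1 = 406.9/264.2 = 1.540121, K_2 = 404.5/264.2 = 1.531037, K_3 = 100.7/264.2 = 0.381151
Rachford–Rice: g(β) = Σ zᵢ(Kᵢ−1)/(1+β(Kᵢ−1)) = 0.
g(0) = ΣzᵢKᵢ − 1 = 0.1838 and g(1) = 1 − Σzᵢ/Kᵢ = -0.2522, so a root lies in (0, 1).
Newton–Raphson from β = 0.4:
  β = 0.4000: g = 0.05608, g' = -0.3414 → β = 0.5643
  β = 0.5643: g = -0.00379, g' = -0.3931 → β = 0.5547
  β = 0.5547: g = -0.00002, g' = -0.3891 → β = 0.5546
Converged at β = 0.5546.
Compositions from xᵢ = zᵢ/(1+β(Kᵢ−1)), yᵢ = Kᵢxᵢ:
  1: x = 0.2669, y = 0.4111
  2: x = 0.2691, y = 0.4121
  3: x = 0.4639, y = 0.1768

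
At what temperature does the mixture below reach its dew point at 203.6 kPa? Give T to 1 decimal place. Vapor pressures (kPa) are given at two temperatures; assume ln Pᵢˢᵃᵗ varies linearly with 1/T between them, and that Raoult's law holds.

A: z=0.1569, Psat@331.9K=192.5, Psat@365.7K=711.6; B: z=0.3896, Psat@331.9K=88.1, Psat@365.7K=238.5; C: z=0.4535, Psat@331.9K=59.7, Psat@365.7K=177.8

Dew-point temperature: Σzᵢ·P/Pᵢˢᵃᵗ(T) = 1. Interpolate ln Pᵢˢᵃᵗ = aᵢ + bᵢ/T.
  T = 331.9 K: ΣzᵢP/Pᵢˢᵃᵗ = 2.6129
  T = 365.7 K: ΣzᵢP/Pᵢˢᵃᵗ = 0.8968
  T = 348.8 K: ΣzᵢP/Pᵢˢᵃᵗ = 1.4906
  T = 357.2 K: ΣzᵢP/Pᵢˢᵃᵗ = 1.1508
  T = 361.4 K: ΣzᵢP/Pᵢˢᵃᵗ = 1.0159
  T = 363.5 K: ΣzᵢP/Pᵢˢᵃᵗ = 0.9555
  T = 362.4 K: ΣzᵢP/Pᵢˢᵃᵗ = 0.9866
Interpolating between 361.4 K and 362.4 K gives T ≈ 361.9 K.

T = 361.9 K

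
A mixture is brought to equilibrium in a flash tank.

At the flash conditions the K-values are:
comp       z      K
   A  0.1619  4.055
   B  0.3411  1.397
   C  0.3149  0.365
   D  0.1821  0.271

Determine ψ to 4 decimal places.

ψ = 0.2542

Let ψ = V/F and solve Σ zᵢ(Kᵢ−1)/(1+ψ(Kᵢ−1)) = 0.
Check two-phase: ΣzᵢKᵢ = 1.2973 > 1 and Σzᵢ/Kᵢ = 1.8188 > 1, so g(0) = 0.2973 > 0 and g(1) = -0.8188 < 0.
Newton–Raphson from ψ = 0.56:
  ψ = 0.5600: g = -0.24140, g' = -0.8237 → ψ = 0.2670
  ψ = 0.2670: g = -0.01074, g' = -0.8357 → ψ = 0.2541
  ψ = 0.2541: g = 0.00009, g' = -0.8496 → ψ = 0.2542
Converged at ψ = 0.2542.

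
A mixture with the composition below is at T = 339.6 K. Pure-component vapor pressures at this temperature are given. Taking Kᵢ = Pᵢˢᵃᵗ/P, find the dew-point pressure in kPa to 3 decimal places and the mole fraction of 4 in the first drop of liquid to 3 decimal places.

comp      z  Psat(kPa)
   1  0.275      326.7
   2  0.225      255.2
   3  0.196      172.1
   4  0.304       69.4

At the dew point ψ → 1, so Σzᵢ/Kᵢ = 1 with Kᵢ = Pᵢˢᵃᵗ/P ⇒ 1/P = Σzᵢ/Pᵢˢᵃᵗ.
1/P = 0.275/326.7 + 0.225/255.2 + 0.196/172.1 + 0.304/69.4 = 0.007243 ⇒ P = 138.070 kPa
xᵢ = zᵢP/Pᵢˢᵃᵗ ⇒ x_4 = 0.304·138.070/69.4 = 0.605

Pdew = 138.070 kPa, x_4 = 0.605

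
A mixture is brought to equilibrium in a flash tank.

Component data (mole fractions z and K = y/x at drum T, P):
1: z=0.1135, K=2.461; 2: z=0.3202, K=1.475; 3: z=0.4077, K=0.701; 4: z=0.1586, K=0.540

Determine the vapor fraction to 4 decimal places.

ψ = 0.4189

Rachford–Rice: g(ψ) = Σ zᵢ(Kᵢ−1)/(1+ψ(Kᵢ−1)) = 0.
Feasibility: ΣzᵢKᵢ = 1.1231, Σzᵢ/Kᵢ = 1.1385 — both > 1, two phases present.
Newton–Raphson from ψ = 0.5:
  ψ = 0.5000: g = -0.01935, g' = -0.2351 → ψ = 0.4177
  ψ = 0.4177: g = 0.00029, g' = -0.2428 → ψ = 0.4189
Converged at ψ = 0.4189.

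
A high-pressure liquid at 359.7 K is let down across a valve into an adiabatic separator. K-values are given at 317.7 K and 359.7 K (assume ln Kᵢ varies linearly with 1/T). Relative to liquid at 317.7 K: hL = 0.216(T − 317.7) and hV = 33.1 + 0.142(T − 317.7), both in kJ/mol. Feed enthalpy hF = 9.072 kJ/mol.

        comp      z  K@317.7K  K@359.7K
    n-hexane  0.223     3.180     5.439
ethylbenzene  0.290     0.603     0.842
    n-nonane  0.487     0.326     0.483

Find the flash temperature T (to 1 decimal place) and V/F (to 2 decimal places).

Adiabatic flash: solve Rachford–Rice at each trial T, then check hF = ψ·hV(T) + (1−ψ)·hL(T).
  T = 317.7 K: K = (3.180, 0.603, 0.326), RR gives ψ = 0.034, H_out = 1.124 kJ/mol
  T = 359.7 K: K = (5.439, 0.842, 0.483), RR gives ψ = 0.388, H_out = 20.703 kJ/mol
  T = 338.7 K: K = (4.229, 0.720, 0.402), RR gives ψ = 0.219, H_out = 11.442 kJ/mol
  T = 328.2 K: K = (3.684, 0.661, 0.363), RR gives ψ = 0.132, H_out = 6.543 kJ/mol
  T = 333.4 K: K = (3.949, 0.690, 0.382), RR gives ψ = 0.176, H_out = 9.014 kJ/mol
  T = 336.0 K: K = (4.085, 0.705, 0.392), RR gives ψ = 0.197, H_out = 10.215 kJ/mol
  T = 334.7 K: K = (4.016, 0.697, 0.387), RR gives ψ = 0.187, H_out = 9.617 kJ/mol
Linear interpolation between T = 333.4 (H_out = 9.014) and T = 334.7 (H_out = 9.617) on hF = 9.072 gives T ≈ 333.5 K, at which ψ = 0.18.

T = 333.5 K, V/F = 0.18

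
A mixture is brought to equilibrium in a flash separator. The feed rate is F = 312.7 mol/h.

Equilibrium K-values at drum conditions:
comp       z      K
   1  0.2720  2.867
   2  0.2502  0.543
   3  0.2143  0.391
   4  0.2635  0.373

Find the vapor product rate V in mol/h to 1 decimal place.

V = 28.9 mol/h

Rachford–Rice: g(ψ) = Σ zᵢ(Kᵢ−1)/(1+ψ(Kᵢ−1)) = 0.
g(0) = ΣzᵢKᵢ − 1 = 0.0978 and g(1) = 1 − Σzᵢ/Kᵢ = -0.8102, so a root lies in (0, 1).
Newton–Raphson from ψ = 0.51:
  ψ = 0.5100: g = -0.32114, g' = -0.7287 → ψ = 0.0693
  ψ = 0.0693: g = 0.02258, g' = -0.9989 → ψ = 0.0919
  ψ = 0.0919: g = 0.00052, g' = -0.9535 → ψ = 0.0925
Converged at ψ = 0.0925.
Then V = ψ·F = 0.0925·312.7 = 28.9 mol/h and L = F − V = 283.8 mol/h.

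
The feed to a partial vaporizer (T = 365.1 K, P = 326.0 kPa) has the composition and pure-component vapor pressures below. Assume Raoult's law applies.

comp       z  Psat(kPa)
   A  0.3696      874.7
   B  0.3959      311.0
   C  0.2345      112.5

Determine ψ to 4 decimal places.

Raoult's law: Kᵢ = Pᵢˢᵃᵗ/P = Pᵢˢᵃᵗ/326.0.
  K_A = 874.7/326.0 = 2.683129, K_B = 311.0/326.0 = 0.953988, K_C = 112.5/326.0 = 0.345092
Material balance + equilibrium reduce to Σ zᵢ(Kᵢ−1)/(1+ψ(Kᵢ−1)) = 0.
g(0) = ΣzᵢKᵢ − 1 = 0.4503 and g(1) = 1 − Σzᵢ/Kᵢ = -0.2323, so a root lies in (0, 1).
Newton iteration, ψ⁰ = 0.47:
  ψ = 0.4700: g = 0.10684, g' = -0.5372 → ψ = 0.6689
  ψ = 0.6689: g = 0.00054, g' = -0.5511 → ψ = 0.6699
Converged at ψ = 0.6699.

ψ = 0.6699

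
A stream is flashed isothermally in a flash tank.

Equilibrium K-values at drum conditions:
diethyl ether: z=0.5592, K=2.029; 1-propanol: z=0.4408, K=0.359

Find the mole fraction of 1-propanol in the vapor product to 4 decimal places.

y_1-propanol = 0.2212

Rachford–Rice: g(V/F) = Σ zᵢ(Kᵢ−1)/(1+V/F(Kᵢ−1)) = 0.
Check two-phase: ΣzᵢKᵢ = 1.2929 > 1 and Σzᵢ/Kᵢ = 1.5035 > 1, so g(0) = 0.2929 > 0 and g(1) = -0.5035 < 0.
Binary case is linear: z₁(K₁−1)(1+V/F(K₂−1)) + z₂(K₂−1)(1+V/F(K₁−1)) = 0
⇒ V/F = [z₁(K₁−1)+z₂(K₂−1)] / [−(K₁−1)(K₂−1)] = 0.29286/0.65959 = 0.4440
Compositions from xᵢ = zᵢ/(1+V/F(Kᵢ−1)), yᵢ = Kᵢxᵢ:
  diethyl ether: x = 0.3838, y = 0.7788
  1-propanol: x = 0.6162, y = 0.2212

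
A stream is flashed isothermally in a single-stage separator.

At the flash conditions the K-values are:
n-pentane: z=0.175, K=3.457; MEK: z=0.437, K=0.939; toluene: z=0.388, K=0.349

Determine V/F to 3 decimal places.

V/F = 0.160

Rachford–Rice: g(V/F) = Σ zᵢ(Kᵢ−1)/(1+V/F(Kᵢ−1)) = 0.
Feasibility: ΣzᵢKᵢ = 1.151, Σzᵢ/Kᵢ = 1.628 — both > 1, two phases present.
Newton iteration, V/F⁰ = 0.5:
  V/F = 0.500: g = -0.2090, g' = -0.576 → V/F = 0.137
  V/F = 0.137: g = 0.0175, g' = -0.791 → V/F = 0.159
  V/F = 0.159: g = 0.0004, g' = -0.752 → V/F = 0.160
Converged at V/F = 0.160.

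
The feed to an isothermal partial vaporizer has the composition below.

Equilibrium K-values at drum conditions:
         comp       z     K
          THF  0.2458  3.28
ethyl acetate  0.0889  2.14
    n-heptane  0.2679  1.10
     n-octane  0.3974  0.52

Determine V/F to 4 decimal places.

Newton iteration, V/F⁰ = 0.5:
  V/F = 0.5000: g = 0.10096, g' = -0.4868 → V/F = 0.7074
  V/F = 0.7074: g = 0.00680, g' = -0.4348 → V/F = 0.7230
Converged at V/F = 0.7230.

V/F = 0.7230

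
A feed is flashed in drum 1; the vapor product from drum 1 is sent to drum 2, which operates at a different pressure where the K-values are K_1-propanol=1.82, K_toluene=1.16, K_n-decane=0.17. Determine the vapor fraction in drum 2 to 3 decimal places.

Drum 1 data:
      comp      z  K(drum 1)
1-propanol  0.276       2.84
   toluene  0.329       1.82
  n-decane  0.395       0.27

Drum 1:
Let ψ₁ = V/F and solve Σ zᵢ(Kᵢ−1)/(1+ψ₁(Kᵢ−1)) = 0.
Check two-phase: ΣzᵢKᵢ = 1.489 > 1 and Σzᵢ/Kᵢ = 1.741 > 1, so g(0) = 0.489 > 0 and g(1) = -0.741 < 0.
Newton iteration, ψ₁⁰ = 0.5:
  ψ₁ = 0.500: g = 0.0017, g' = -0.887 → ψ₁ = 0.502
Converged at ψ₁ = 0.502.
Drum-1 compositions:
  1-propanol: x = 0.143, y = 0.407
  toluene: x = 0.233, y = 0.424
  n-decane: x = 0.623, y = 0.168
Drum-2 feed = drum-1 vapor: z₂ = (0.4075, 0.4242, 0.1683).
Drum 2:
Newton–Raphson from ψ₂ = 0.5:
  ψ₂ = 0.500: g = 0.0610, g' = -0.486 → ψ₂ = 0.625
  ψ₂ = 0.625: g = -0.0080, g' = -0.630 → ψ₂ = 0.613
Converged at ψ₂ = 0.613.
  1-propanol: x = 0.271, y = 0.494
  toluene: x = 0.386, y = 0.448
  n-decane: x = 0.342, y = 0.058

V/F (drum 2) = 0.613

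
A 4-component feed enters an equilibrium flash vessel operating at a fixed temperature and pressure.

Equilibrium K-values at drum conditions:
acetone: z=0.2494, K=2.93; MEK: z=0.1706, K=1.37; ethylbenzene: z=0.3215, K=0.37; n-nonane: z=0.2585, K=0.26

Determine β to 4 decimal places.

Let β = V/F and solve Σ zᵢ(Kᵢ−1)/(1+β(Kᵢ−1)) = 0.
Feasibility: ΣzᵢKᵢ = 1.1506, Σzᵢ/Kᵢ = 2.0728 — both > 1, two phases present.
Newton iteration, β⁰ = 0.54:
  β = 0.5400: g = -0.33728, g' = -0.9248 → β = 0.1753
  β = 0.1753: g = -0.02855, g' = -0.8874 → β = 0.1431
  β = 0.1431: g = 0.00054, g' = -0.9227 → β = 0.1437
Converged at β = 0.1437.

β = 0.1437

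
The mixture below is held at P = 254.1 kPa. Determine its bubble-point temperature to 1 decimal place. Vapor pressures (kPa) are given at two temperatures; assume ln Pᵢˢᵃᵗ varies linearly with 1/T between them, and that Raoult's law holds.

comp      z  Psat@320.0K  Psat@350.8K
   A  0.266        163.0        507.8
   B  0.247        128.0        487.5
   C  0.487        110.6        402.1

T = 336.0 K

Bubble-point temperature: ΣzᵢPᵢˢᵃᵗ(T) = P. Interpolate ln Pᵢˢᵃᵗ = aᵢ + bᵢ/T.
  T = 320.0 K: ΣzᵢPᵢˢᵃᵗ = 128.84 kPa
  T = 350.8 K: ΣzᵢPᵢˢᵃᵗ = 451.31 kPa
  T = 335.4 K: ΣzᵢPᵢˢᵃᵗ = 247.96 kPa
  T = 343.1 K: ΣzᵢPᵢˢᵃᵗ = 336.72 kPa
  T = 339.2 K: ΣzᵢPᵢˢᵃᵗ = 288.87 kPa
  T = 337.3 K: ΣzᵢPᵢˢᵃᵗ = 267.75 kPa
Interpolating between 335.4 K and 337.3 K gives T ≈ 336.0 K.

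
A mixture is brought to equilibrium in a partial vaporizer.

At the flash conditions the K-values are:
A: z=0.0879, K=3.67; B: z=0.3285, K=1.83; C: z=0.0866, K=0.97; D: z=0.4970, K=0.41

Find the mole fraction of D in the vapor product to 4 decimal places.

Rachford–Rice: g(ψ) = Σ zᵢ(Kᵢ−1)/(1+ψ(Kᵢ−1)) = 0.
Feasibility: ΣzᵢKᵢ = 1.2115, Σzᵢ/Kᵢ = 1.5049 — both > 1, two phases present.
Iterate (Newton) starting at ψ = 0.34:
  ψ = 0.3400: g = -0.03377, g' = -0.5806 → ψ = 0.2818
  ψ = 0.2818: g = 0.00055, g' = -0.6016 → ψ = 0.2828
Converged at ψ = 0.2828.
Compositions from xᵢ = zᵢ/(1+ψ(Kᵢ−1)), yᵢ = Kᵢxᵢ:
  A: x = 0.0501, y = 0.1838
  B: x = 0.2661, y = 0.4869
  C: x = 0.0873, y = 0.0847
  D: x = 0.5965, y = 0.2446

y_D = 0.2446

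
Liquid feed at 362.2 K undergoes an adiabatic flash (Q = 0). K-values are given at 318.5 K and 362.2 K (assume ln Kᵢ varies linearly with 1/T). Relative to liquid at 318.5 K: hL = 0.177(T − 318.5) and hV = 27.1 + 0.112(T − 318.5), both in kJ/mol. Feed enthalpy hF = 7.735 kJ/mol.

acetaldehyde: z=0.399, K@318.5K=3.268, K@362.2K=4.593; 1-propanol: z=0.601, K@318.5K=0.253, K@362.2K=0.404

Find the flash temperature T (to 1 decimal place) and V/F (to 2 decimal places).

T = 319.9 K, V/F = 0.28

Adiabatic flash: solve Rachford–Rice at each trial T, then check hF = ψ·hV(T) + (1−ψ)·hL(T).
  T = 318.5 K: K = (3.268, 0.253), RR gives ψ = 0.269, H_out = 7.294 kJ/mol
  T = 362.2 K: K = (4.593, 0.404), RR gives ψ = 0.502, H_out = 19.918 kJ/mol
  T = 340.4 K: K = (3.918, 0.325), RR gives ψ = 0.385, H_out = 13.760 kJ/mol
  T = 329.4 K: K = (3.588, 0.288), RR gives ψ = 0.328, H_out = 10.582 kJ/mol
  T = 323.9 K: K = (3.425, 0.270), RR gives ψ = 0.299, H_out = 8.946 kJ/mol
  T = 321.2 K: K = (3.346, 0.261), RR gives ψ = 0.284, H_out = 8.126 kJ/mol
  T = 319.9 K: K = (3.309, 0.257), RR gives ψ = 0.277, H_out = 7.727 kJ/mol
Linear interpolation between T = 319.9 (H_out = 7.727) and T = 321.2 (H_out = 8.126) on hF = 7.735 gives T ≈ 319.9 K, at which ψ = 0.28.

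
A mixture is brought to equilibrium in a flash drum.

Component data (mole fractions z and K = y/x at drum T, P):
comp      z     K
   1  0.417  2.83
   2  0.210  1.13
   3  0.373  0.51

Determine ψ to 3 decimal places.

ψ = 0.871

Material balance + equilibrium reduce to Σ zᵢ(Kᵢ−1)/(1+ψ(Kᵢ−1)) = 0.
Feasibility: ΣzᵢKᵢ = 1.608, Σzᵢ/Kᵢ = 1.065 — both > 1, two phases present.
Newton–Raphson from ψ = 0.5:
  ψ = 0.500: g = 0.1820, g' = -0.541 → ψ = 0.836
  ψ = 0.836: g = 0.0164, g' = -0.478 → ψ = 0.871
Converged at ψ = 0.871.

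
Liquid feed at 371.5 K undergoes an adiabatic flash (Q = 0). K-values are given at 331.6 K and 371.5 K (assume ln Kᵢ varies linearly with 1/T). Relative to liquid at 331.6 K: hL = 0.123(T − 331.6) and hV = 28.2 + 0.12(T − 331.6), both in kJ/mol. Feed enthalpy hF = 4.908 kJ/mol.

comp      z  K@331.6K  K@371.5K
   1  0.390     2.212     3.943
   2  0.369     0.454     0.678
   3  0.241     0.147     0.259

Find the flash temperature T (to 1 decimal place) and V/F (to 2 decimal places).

T = 336.1 K, V/F = 0.15

Adiabatic flash: solve Rachford–Rice at each trial T, then check hF = ψ·hV(T) + (1−ψ)·hL(T).
  T = 331.6 K: K = (2.212, 0.454, 0.147), RR gives ψ = 0.079, H_out = 2.242 kJ/mol
  T = 371.5 K: K = (3.943, 0.678, 0.259), RR gives ψ = 0.542, H_out = 20.124 kJ/mol
  T = 351.6 K: K = (3.004, 0.561, 0.198), RR gives ψ = 0.350, H_out = 12.301 kJ/mol
  T = 341.6 K: K = (2.589, 0.506, 0.172), RR gives ψ = 0.232, H_out = 7.767 kJ/mol
  T = 336.6 K: K = (2.396, 0.480, 0.159), RR gives ψ = 0.162, H_out = 5.175 kJ/mol
  T = 334.1 K: K = (2.303, 0.467, 0.153), RR gives ψ = 0.122, H_out = 3.759 kJ/mol
  T = 335.4 K: K = (2.351, 0.474, 0.156), RR gives ψ = 0.143, H_out = 4.507 kJ/mol
Linear interpolation between T = 335.4 (H_out = 4.507) and T = 336.6 (H_out = 5.175) on hF = 4.908 gives T ≈ 336.1 K, at which ψ = 0.15.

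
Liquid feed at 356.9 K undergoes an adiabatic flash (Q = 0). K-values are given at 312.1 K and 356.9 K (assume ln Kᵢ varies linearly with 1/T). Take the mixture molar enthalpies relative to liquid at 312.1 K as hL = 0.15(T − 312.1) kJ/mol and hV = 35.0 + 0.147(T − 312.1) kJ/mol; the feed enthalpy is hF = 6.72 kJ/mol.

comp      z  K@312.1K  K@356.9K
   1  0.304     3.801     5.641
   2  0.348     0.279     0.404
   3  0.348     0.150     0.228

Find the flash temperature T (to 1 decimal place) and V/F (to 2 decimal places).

Adiabatic flash: solve Rachford–Rice at each trial T, then check hF = ψ·hV(T) + (1−ψ)·hL(T).
  T = 312.1 K: K = (3.801, 0.279, 0.150), RR gives ψ = 0.138, H_out = 4.838 kJ/mol
  T = 356.9 K: K = (5.641, 0.404, 0.228), RR gives ψ = 0.293, H_out = 16.923 kJ/mol
  T = 334.5 K: K = (4.692, 0.340, 0.188), RR gives ψ = 0.224, H_out = 11.168 kJ/mol
  T = 323.3 K: K = (4.239, 0.309, 0.168), RR gives ψ = 0.184, H_out = 8.109 kJ/mol
  T = 317.7 K: K = (4.018, 0.294, 0.159), RR gives ψ = 0.162, H_out = 6.505 kJ/mol
  T = 320.5 K: K = (4.128, 0.301, 0.164), RR gives ψ = 0.173, H_out = 7.314 kJ/mol
  T = 319.1 K: K = (4.073, 0.298, 0.161), RR gives ψ = 0.168, H_out = 6.912 kJ/mol
Linear interpolation between T = 317.7 (H_out = 6.505) and T = 319.1 (H_out = 6.912) on hF = 6.72 gives T ≈ 318.4 K, at which ψ = 0.16.

T = 318.4 K, V/F = 0.16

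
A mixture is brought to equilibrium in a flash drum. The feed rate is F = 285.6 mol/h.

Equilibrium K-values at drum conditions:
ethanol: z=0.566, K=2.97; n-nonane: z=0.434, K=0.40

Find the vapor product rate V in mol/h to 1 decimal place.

V = 206.5 mol/h

Material balance + equilibrium reduce to Σ zᵢ(Kᵢ−1)/(1+ψ(Kᵢ−1)) = 0.
Feasibility: ΣzᵢKᵢ = 1.855, Σzᵢ/Kᵢ = 1.276 — both > 1, two phases present.
Binary case is linear: z₁(K₁−1)(1+ψ(K₂−1)) + z₂(K₂−1)(1+ψ(K₁−1)) = 0
⇒ ψ = [z₁(K₁−1)+z₂(K₂−1)] / [−(K₁−1)(K₂−1)] = 0.8546/1.1820 = 0.723
Then V = ψ·F = 0.7230·285.6 = 206.5 mol/h and L = F − V = 79.1 mol/h.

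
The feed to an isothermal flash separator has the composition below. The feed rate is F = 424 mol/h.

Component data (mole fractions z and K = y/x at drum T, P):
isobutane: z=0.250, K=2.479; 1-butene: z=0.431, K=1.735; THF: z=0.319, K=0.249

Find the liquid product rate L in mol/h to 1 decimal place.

Rachford–Rice: g(V/F) = Σ zᵢ(Kᵢ−1)/(1+V/F(Kᵢ−1)) = 0.
Check two-phase: ΣzᵢKᵢ = 1.447 > 1 and Σzᵢ/Kᵢ = 1.630 > 1, so g(0) = 0.447 > 0 and g(1) = -0.630 < 0.
Newton iteration, V/F⁰ = 0.44:
  V/F = 0.440: g = 0.1056, g' = -0.735 → V/F = 0.584
  V/F = 0.584: g = -0.0064, g' = -0.842 → V/F = 0.576
Converged at V/F = 0.576.
Then V = V/F·F = 0.5760·424 = 244.2 mol/h and L = F − V = 179.8 mol/h.

L = 179.8 mol/h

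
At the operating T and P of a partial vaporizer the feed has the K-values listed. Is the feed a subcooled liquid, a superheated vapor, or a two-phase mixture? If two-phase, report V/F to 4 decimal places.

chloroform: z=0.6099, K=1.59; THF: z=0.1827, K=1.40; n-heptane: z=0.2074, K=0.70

ΣzᵢKᵢ = 1.3707; Σzᵢ/Kᵢ = 0.8104.
Since Σzᵢ/Kᵢ < 1 the mixture is above its dew point — single vapor phase.

superheated vapor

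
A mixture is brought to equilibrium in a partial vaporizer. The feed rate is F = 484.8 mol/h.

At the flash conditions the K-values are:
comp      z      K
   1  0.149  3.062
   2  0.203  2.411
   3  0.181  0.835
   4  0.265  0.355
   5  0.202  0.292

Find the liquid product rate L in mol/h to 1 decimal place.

L = 360.1 mol/h

Material balance + equilibrium reduce to Σ zᵢ(Kᵢ−1)/(1+V/F(Kᵢ−1)) = 0.
Check two-phase: ΣzᵢKᵢ = 1.250 > 1 and Σzᵢ/Kᵢ = 1.788 > 1, so g(0) = 0.250 > 0 and g(1) = -0.788 < 0.
Iterate (Newton) starting at V/F = 0.5:
  V/F = 0.500: g = -0.1870, g' = -0.781 → V/F = 0.261
  V/F = 0.261: g = -0.0028, g' = -0.801 → V/F = 0.257
Converged at V/F = 0.257.
Then V = V/F·F = 0.2572·484.8 = 124.7 mol/h and L = F − V = 360.1 mol/h.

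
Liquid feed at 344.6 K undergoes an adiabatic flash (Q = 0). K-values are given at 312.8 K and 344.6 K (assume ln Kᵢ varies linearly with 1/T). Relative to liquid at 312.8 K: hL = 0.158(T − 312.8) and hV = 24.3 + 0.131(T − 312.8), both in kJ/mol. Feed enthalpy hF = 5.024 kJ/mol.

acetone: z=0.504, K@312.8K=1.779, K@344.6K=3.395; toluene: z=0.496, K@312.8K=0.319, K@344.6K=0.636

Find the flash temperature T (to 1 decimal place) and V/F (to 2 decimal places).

T = 315.1 K, V/F = 0.19

Adiabatic flash: solve Rachford–Rice at each trial T, then check hF = ψ·hV(T) + (1−ψ)·hL(T).
  T = 312.8 K: K = (1.779, 0.319), RR gives ψ = 0.103, H_out = 2.512 kJ/mol
  T = 344.6 K: K = (3.395, 0.636), RR gives ψ = 1.000, H_out = 28.466 kJ/mol
  T = 328.7 K: K = (2.496, 0.458), RR gives ψ = 0.598, H_out = 16.797 kJ/mol
  T = 320.8 K: K = (2.118, 0.384), RR gives ψ = 0.375, H_out = 10.301 kJ/mol
  T = 316.8 K: K = (1.943, 0.351), RR gives ψ = 0.250, H_out = 6.689 kJ/mol
  T = 314.8 K: K = (1.860, 0.335), RR gives ψ = 0.181, H_out = 4.694 kJ/mol
Linear interpolation between T = 314.8 (H_out = 4.694) and T = 316.8 (H_out = 6.689) on hF = 5.024 gives T ≈ 315.1 K, at which ψ = 0.19.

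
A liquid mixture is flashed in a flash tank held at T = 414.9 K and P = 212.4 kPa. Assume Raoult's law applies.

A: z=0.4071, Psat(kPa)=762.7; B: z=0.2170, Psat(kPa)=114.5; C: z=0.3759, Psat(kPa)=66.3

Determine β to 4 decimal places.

β = 0.4367

Raoult's law: Kᵢ = Pᵢˢᵃᵗ/P = Pᵢˢᵃᵗ/212.4.
  K_A = 762.7/212.4 = 3.590866, K_B = 114.5/212.4 = 0.539077, K_C = 66.3/212.4 = 0.312147
Material balance + equilibrium reduce to Σ zᵢ(Kᵢ−1)/(1+β(Kᵢ−1)) = 0.
Feasibility: ΣzᵢKᵢ = 1.6962, Σzᵢ/Kᵢ = 1.7202 — both > 1, two phases present.
Newton iteration, β⁰ = 0.5:
  β = 0.5000: g = -0.06459, g' = -1.0097 → β = 0.4360
  β = 0.4360: g = 0.00074, g' = -1.0376 → β = 0.4367
Converged at β = 0.4367.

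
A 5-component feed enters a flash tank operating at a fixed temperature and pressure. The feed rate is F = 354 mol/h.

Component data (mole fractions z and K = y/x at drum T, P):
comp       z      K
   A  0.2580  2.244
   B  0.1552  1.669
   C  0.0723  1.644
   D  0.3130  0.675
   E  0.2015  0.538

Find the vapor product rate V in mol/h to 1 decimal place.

V = 253.6 mol/h

Material balance + equilibrium reduce to Σ zᵢ(Kᵢ−1)/(1+V/F(Kᵢ−1)) = 0.
g(0) = ΣzᵢKᵢ − 1 = 0.2765 and g(1) = 1 − Σzᵢ/Kᵢ = -0.0902, so a root lies in (0, 1).
Newton–Raphson from V/F = 0.4:
  V/F = 0.4000: g = 0.10212, g' = -0.3486 → V/F = 0.6929
  V/F = 0.6929: g = 0.00728, g' = -0.3100 → V/F = 0.7164
Converged at V/F = 0.7164.
Then V = V/F·F = 0.7164·354 = 253.6 mol/h and L = F − V = 100.4 mol/h.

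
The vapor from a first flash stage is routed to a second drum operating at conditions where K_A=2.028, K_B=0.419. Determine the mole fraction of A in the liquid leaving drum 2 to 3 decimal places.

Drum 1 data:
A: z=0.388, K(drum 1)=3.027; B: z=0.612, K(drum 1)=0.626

x_A (drum 2) = 0.361

Drum 1:
Material balance + equilibrium reduce to Σ zᵢ(Kᵢ−1)/(1+ψ₁(Kᵢ−1)) = 0.
Check two-phase: ΣzᵢKᵢ = 1.558 > 1 and Σzᵢ/Kᵢ = 1.106 > 1, so g(0) = 0.558 > 0 and g(1) = -0.106 < 0.
Binary case is linear: z₁(K₁−1)(1+ψ₁(K₂−1)) + z₂(K₂−1)(1+ψ₁(K₁−1)) = 0
⇒ ψ₁ = [z₁(K₁−1)+z₂(K₂−1)] / [−(K₁−1)(K₂−1)] = 0.5576/0.7581 = 0.736
Drum-1 compositions:
  A: x = 0.156, y = 0.472
  B: x = 0.844, y = 0.528
Drum-2 feed = drum-1 vapor: z₂ = (0.4715, 0.5285).
Drum 2:
Rachford–Rice: g(ψ₂) = Σ zᵢ(Kᵢ−1)/(1+ψ₂(Kᵢ−1)) = 0.
Feasibility: ΣzᵢKᵢ = 1.178, Σzᵢ/Kᵢ = 1.494 — both > 1, two phases present.
Binary case is linear: z₁(K₁−1)(1+ψ₂(K₂−1)) + z₂(K₂−1)(1+ψ₂(K₁−1)) = 0
⇒ ψ₂ = [z₁(K₁−1)+z₂(K₂−1)] / [−(K₁−1)(K₂−1)] = 0.1777/0.5973 = 0.297
  A: x = 0.361, y = 0.732
  B: x = 0.639, y = 0.268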